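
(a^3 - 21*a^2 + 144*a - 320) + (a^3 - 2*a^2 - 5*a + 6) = 2*a^3 - 23*a^2 + 139*a - 314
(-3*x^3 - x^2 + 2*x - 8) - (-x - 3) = -3*x^3 - x^2 + 3*x - 5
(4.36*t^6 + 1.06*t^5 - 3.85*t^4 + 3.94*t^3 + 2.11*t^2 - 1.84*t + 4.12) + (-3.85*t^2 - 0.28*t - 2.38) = 4.36*t^6 + 1.06*t^5 - 3.85*t^4 + 3.94*t^3 - 1.74*t^2 - 2.12*t + 1.74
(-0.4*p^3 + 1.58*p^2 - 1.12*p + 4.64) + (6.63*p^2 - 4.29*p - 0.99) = -0.4*p^3 + 8.21*p^2 - 5.41*p + 3.65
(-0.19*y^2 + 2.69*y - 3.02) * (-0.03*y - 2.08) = 0.0057*y^3 + 0.3145*y^2 - 5.5046*y + 6.2816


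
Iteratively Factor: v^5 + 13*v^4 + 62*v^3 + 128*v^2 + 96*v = (v + 4)*(v^4 + 9*v^3 + 26*v^2 + 24*v) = (v + 3)*(v + 4)*(v^3 + 6*v^2 + 8*v) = (v + 3)*(v + 4)^2*(v^2 + 2*v) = v*(v + 3)*(v + 4)^2*(v + 2)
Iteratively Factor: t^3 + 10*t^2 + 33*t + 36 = (t + 3)*(t^2 + 7*t + 12) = (t + 3)*(t + 4)*(t + 3)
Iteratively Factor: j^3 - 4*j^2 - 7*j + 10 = (j - 5)*(j^2 + j - 2) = (j - 5)*(j + 2)*(j - 1)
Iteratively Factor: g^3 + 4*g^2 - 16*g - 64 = (g + 4)*(g^2 - 16) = (g - 4)*(g + 4)*(g + 4)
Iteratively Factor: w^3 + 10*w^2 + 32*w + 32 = (w + 4)*(w^2 + 6*w + 8) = (w + 2)*(w + 4)*(w + 4)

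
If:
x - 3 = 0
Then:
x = 3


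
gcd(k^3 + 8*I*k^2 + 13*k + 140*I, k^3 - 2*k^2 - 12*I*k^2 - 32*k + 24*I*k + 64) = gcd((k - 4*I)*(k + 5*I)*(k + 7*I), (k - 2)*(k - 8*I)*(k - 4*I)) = k - 4*I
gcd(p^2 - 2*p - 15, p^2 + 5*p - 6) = 1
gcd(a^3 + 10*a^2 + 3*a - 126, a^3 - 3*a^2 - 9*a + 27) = a - 3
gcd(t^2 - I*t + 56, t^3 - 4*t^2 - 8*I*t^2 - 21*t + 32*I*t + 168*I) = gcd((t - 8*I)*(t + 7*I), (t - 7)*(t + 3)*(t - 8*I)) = t - 8*I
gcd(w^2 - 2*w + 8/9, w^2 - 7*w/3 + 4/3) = w - 4/3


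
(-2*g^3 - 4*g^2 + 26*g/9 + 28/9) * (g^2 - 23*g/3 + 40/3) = -2*g^5 + 34*g^4/3 + 62*g^3/9 - 1954*g^2/27 + 44*g/3 + 1120/27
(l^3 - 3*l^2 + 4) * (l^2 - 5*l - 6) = l^5 - 8*l^4 + 9*l^3 + 22*l^2 - 20*l - 24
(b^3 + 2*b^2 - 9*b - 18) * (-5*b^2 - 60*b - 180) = -5*b^5 - 70*b^4 - 255*b^3 + 270*b^2 + 2700*b + 3240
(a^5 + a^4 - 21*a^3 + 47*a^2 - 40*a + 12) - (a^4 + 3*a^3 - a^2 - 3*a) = a^5 - 24*a^3 + 48*a^2 - 37*a + 12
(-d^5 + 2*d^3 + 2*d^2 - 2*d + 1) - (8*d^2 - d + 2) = -d^5 + 2*d^3 - 6*d^2 - d - 1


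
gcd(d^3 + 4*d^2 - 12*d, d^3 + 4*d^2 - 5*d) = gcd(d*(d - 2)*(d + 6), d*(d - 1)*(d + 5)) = d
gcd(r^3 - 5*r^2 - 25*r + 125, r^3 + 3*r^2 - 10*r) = r + 5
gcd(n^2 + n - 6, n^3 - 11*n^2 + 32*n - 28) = n - 2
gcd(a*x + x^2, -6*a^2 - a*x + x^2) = 1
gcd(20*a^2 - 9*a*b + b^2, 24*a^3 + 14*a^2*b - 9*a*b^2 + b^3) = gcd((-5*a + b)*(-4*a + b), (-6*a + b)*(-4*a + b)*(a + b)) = 4*a - b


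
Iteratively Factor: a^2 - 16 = (a + 4)*(a - 4)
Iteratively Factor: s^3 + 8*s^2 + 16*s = (s + 4)*(s^2 + 4*s) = s*(s + 4)*(s + 4)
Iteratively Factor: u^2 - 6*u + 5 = (u - 5)*(u - 1)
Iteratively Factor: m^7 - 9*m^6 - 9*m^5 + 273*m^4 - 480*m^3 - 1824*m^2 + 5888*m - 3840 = (m + 4)*(m^6 - 13*m^5 + 43*m^4 + 101*m^3 - 884*m^2 + 1712*m - 960) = (m - 5)*(m + 4)*(m^5 - 8*m^4 + 3*m^3 + 116*m^2 - 304*m + 192) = (m - 5)*(m - 3)*(m + 4)*(m^4 - 5*m^3 - 12*m^2 + 80*m - 64) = (m - 5)*(m - 3)*(m + 4)^2*(m^3 - 9*m^2 + 24*m - 16) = (m - 5)*(m - 3)*(m - 1)*(m + 4)^2*(m^2 - 8*m + 16) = (m - 5)*(m - 4)*(m - 3)*(m - 1)*(m + 4)^2*(m - 4)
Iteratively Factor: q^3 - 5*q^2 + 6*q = (q)*(q^2 - 5*q + 6) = q*(q - 3)*(q - 2)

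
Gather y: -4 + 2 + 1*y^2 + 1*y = y^2 + y - 2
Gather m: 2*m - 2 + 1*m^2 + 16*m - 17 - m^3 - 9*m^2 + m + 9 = -m^3 - 8*m^2 + 19*m - 10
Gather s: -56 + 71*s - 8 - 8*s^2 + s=-8*s^2 + 72*s - 64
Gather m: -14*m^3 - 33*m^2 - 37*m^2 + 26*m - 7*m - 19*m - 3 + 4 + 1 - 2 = -14*m^3 - 70*m^2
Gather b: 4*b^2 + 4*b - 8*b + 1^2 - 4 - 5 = 4*b^2 - 4*b - 8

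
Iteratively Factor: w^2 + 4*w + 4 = (w + 2)*(w + 2)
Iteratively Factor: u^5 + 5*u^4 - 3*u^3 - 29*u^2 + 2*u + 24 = (u + 3)*(u^4 + 2*u^3 - 9*u^2 - 2*u + 8) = (u + 3)*(u + 4)*(u^3 - 2*u^2 - u + 2) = (u - 2)*(u + 3)*(u + 4)*(u^2 - 1) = (u - 2)*(u + 1)*(u + 3)*(u + 4)*(u - 1)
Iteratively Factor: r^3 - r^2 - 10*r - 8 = (r + 2)*(r^2 - 3*r - 4) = (r - 4)*(r + 2)*(r + 1)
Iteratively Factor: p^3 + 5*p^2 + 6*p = (p)*(p^2 + 5*p + 6) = p*(p + 3)*(p + 2)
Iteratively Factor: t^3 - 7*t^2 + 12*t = (t - 3)*(t^2 - 4*t) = t*(t - 3)*(t - 4)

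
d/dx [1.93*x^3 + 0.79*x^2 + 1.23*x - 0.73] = 5.79*x^2 + 1.58*x + 1.23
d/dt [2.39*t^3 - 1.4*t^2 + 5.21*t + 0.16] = 7.17*t^2 - 2.8*t + 5.21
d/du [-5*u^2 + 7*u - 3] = 7 - 10*u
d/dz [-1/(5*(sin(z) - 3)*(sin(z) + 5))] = 2*(sin(z) + 1)*cos(z)/(5*(sin(z) - 3)^2*(sin(z) + 5)^2)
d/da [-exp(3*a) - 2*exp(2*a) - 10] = (-3*exp(a) - 4)*exp(2*a)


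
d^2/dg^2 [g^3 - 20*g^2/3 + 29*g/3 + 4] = 6*g - 40/3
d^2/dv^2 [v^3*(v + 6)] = 12*v*(v + 3)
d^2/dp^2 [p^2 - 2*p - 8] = 2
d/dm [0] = 0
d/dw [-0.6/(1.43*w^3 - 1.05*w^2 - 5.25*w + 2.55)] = (2.574*w^2 - 1.26*w - 3.15)/(1.43*w^3 - 1.05*w^2 - 5.25*w + 2.55)^2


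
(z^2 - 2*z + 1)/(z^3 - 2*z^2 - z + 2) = (z - 1)/(z^2 - z - 2)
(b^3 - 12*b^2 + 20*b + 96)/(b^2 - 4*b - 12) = b - 8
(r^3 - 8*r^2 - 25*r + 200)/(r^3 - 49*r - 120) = (r - 5)/(r + 3)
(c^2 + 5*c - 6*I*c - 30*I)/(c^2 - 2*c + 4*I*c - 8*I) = (c^2 + c*(5 - 6*I) - 30*I)/(c^2 + c*(-2 + 4*I) - 8*I)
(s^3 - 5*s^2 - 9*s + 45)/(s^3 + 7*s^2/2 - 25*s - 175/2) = 2*(s^2 - 9)/(2*s^2 + 17*s + 35)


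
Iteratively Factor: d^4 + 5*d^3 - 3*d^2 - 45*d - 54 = (d + 2)*(d^3 + 3*d^2 - 9*d - 27) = (d + 2)*(d + 3)*(d^2 - 9) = (d - 3)*(d + 2)*(d + 3)*(d + 3)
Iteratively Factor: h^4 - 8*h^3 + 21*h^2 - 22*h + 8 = (h - 2)*(h^3 - 6*h^2 + 9*h - 4) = (h - 2)*(h - 1)*(h^2 - 5*h + 4) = (h - 4)*(h - 2)*(h - 1)*(h - 1)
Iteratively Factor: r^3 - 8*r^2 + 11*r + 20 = (r - 5)*(r^2 - 3*r - 4) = (r - 5)*(r - 4)*(r + 1)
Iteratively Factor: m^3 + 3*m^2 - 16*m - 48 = (m + 4)*(m^2 - m - 12) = (m + 3)*(m + 4)*(m - 4)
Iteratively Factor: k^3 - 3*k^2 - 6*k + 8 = (k - 1)*(k^2 - 2*k - 8) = (k - 1)*(k + 2)*(k - 4)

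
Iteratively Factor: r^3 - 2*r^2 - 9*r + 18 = (r + 3)*(r^2 - 5*r + 6) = (r - 2)*(r + 3)*(r - 3)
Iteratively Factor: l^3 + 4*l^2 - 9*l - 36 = (l + 4)*(l^2 - 9) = (l - 3)*(l + 4)*(l + 3)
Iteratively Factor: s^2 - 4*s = (s - 4)*(s)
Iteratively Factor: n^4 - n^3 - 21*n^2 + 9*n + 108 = (n - 3)*(n^3 + 2*n^2 - 15*n - 36) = (n - 3)*(n + 3)*(n^2 - n - 12) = (n - 3)*(n + 3)^2*(n - 4)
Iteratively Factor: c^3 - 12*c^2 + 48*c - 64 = (c - 4)*(c^2 - 8*c + 16) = (c - 4)^2*(c - 4)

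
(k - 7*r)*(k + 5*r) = k^2 - 2*k*r - 35*r^2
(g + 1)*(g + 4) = g^2 + 5*g + 4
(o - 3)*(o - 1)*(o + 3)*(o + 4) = o^4 + 3*o^3 - 13*o^2 - 27*o + 36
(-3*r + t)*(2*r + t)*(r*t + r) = -6*r^3*t - 6*r^3 - r^2*t^2 - r^2*t + r*t^3 + r*t^2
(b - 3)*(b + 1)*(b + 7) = b^3 + 5*b^2 - 17*b - 21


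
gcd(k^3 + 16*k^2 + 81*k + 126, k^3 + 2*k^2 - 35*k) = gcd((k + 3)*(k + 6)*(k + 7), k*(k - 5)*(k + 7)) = k + 7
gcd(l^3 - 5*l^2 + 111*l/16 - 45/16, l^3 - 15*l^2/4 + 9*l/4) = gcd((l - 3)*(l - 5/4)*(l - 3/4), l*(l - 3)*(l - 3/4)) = l^2 - 15*l/4 + 9/4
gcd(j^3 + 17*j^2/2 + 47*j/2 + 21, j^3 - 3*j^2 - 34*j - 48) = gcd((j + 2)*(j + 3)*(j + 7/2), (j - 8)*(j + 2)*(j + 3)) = j^2 + 5*j + 6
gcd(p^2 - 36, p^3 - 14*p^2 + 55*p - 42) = p - 6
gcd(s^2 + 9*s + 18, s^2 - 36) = s + 6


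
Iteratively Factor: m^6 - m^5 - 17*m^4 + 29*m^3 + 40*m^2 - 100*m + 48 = (m - 1)*(m^5 - 17*m^3 + 12*m^2 + 52*m - 48) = (m - 1)*(m + 4)*(m^4 - 4*m^3 - m^2 + 16*m - 12) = (m - 1)^2*(m + 4)*(m^3 - 3*m^2 - 4*m + 12) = (m - 3)*(m - 1)^2*(m + 4)*(m^2 - 4) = (m - 3)*(m - 2)*(m - 1)^2*(m + 4)*(m + 2)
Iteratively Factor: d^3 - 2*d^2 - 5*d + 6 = (d + 2)*(d^2 - 4*d + 3) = (d - 1)*(d + 2)*(d - 3)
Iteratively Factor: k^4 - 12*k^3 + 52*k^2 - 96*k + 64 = (k - 2)*(k^3 - 10*k^2 + 32*k - 32) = (k - 4)*(k - 2)*(k^2 - 6*k + 8) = (k - 4)*(k - 2)^2*(k - 4)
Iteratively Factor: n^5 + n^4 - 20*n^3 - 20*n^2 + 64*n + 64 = (n + 2)*(n^4 - n^3 - 18*n^2 + 16*n + 32) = (n - 2)*(n + 2)*(n^3 + n^2 - 16*n - 16) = (n - 2)*(n + 1)*(n + 2)*(n^2 - 16) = (n - 2)*(n + 1)*(n + 2)*(n + 4)*(n - 4)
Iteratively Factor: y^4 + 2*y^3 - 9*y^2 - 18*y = (y - 3)*(y^3 + 5*y^2 + 6*y) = (y - 3)*(y + 2)*(y^2 + 3*y) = (y - 3)*(y + 2)*(y + 3)*(y)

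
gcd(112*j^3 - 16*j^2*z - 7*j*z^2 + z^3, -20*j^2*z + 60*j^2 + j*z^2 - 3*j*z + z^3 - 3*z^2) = -4*j + z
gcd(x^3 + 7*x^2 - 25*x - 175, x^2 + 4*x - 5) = x + 5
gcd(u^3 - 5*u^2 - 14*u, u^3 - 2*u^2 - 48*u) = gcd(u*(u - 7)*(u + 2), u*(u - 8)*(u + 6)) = u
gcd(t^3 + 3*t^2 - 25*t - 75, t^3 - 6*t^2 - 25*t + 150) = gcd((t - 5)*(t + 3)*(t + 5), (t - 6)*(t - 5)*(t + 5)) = t^2 - 25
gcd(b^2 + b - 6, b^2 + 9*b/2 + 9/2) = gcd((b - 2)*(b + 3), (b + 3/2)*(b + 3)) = b + 3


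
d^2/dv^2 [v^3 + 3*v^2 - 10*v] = 6*v + 6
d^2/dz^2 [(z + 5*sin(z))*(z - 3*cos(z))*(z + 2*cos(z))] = -5*z^2*sin(z) + z^2*cos(z) + 4*z*sin(z) + 10*z*sin(2*z) + 20*z*cos(z) + 12*z*cos(2*z) + 6*z + 35*sin(z)/2 + 12*sin(2*z) + 135*sin(3*z)/2 - 2*cos(z) - 10*cos(2*z)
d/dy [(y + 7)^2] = 2*y + 14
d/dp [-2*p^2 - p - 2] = -4*p - 1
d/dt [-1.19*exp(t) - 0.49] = -1.19*exp(t)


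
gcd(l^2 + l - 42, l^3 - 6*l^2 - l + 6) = l - 6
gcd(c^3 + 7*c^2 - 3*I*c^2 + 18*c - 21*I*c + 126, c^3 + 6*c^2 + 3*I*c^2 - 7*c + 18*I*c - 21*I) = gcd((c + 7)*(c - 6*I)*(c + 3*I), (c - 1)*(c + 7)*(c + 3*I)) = c^2 + c*(7 + 3*I) + 21*I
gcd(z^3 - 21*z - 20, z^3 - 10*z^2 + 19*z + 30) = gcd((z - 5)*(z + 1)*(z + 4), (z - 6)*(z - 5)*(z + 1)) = z^2 - 4*z - 5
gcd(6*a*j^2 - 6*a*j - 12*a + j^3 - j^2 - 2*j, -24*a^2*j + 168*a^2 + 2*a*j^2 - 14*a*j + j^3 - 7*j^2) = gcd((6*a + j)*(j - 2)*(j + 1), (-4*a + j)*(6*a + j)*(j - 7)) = 6*a + j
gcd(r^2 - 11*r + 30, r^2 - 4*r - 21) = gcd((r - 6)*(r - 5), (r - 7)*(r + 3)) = 1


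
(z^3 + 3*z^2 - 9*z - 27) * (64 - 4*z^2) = -4*z^5 - 12*z^4 + 100*z^3 + 300*z^2 - 576*z - 1728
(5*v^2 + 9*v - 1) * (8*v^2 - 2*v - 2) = 40*v^4 + 62*v^3 - 36*v^2 - 16*v + 2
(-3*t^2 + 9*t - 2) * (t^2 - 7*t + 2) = -3*t^4 + 30*t^3 - 71*t^2 + 32*t - 4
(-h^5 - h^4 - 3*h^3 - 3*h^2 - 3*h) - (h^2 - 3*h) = -h^5 - h^4 - 3*h^3 - 4*h^2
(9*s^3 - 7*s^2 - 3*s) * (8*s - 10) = 72*s^4 - 146*s^3 + 46*s^2 + 30*s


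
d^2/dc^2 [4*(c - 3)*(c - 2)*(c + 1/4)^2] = 48*c^2 - 108*c + 57/2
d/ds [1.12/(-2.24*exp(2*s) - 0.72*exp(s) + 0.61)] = (5.0176*exp(s) + 0.8064)*exp(s)/(2.24*exp(2*s) + 0.72*exp(s) - 0.61)^2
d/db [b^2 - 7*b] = 2*b - 7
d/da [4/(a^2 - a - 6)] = 4*(1 - 2*a)/(-a^2 + a + 6)^2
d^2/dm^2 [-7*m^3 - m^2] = -42*m - 2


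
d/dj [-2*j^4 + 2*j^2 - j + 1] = -8*j^3 + 4*j - 1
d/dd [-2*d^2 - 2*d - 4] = -4*d - 2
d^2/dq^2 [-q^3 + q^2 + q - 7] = 2 - 6*q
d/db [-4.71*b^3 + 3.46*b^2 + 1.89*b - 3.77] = -14.13*b^2 + 6.92*b + 1.89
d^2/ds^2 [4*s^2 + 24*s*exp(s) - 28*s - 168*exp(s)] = 24*s*exp(s) - 120*exp(s) + 8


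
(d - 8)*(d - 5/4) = d^2 - 37*d/4 + 10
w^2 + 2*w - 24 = (w - 4)*(w + 6)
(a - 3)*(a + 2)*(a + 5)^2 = a^4 + 9*a^3 + 9*a^2 - 85*a - 150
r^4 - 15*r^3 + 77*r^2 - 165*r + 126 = (r - 7)*(r - 3)^2*(r - 2)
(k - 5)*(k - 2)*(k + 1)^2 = k^4 - 5*k^3 - 3*k^2 + 13*k + 10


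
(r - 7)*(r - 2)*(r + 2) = r^3 - 7*r^2 - 4*r + 28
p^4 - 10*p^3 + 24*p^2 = p^2*(p - 6)*(p - 4)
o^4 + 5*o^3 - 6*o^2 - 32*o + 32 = (o - 2)*(o - 1)*(o + 4)^2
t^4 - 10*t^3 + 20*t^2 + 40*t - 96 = (t - 6)*(t - 4)*(t - 2)*(t + 2)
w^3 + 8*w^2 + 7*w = w*(w + 1)*(w + 7)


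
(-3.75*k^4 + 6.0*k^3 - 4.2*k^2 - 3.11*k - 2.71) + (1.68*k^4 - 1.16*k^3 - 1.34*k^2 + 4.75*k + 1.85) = -2.07*k^4 + 4.84*k^3 - 5.54*k^2 + 1.64*k - 0.86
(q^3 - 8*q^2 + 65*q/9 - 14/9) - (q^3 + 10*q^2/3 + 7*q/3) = -34*q^2/3 + 44*q/9 - 14/9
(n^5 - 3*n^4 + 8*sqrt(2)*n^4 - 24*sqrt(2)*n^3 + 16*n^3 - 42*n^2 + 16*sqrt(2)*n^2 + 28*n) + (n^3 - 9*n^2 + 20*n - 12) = n^5 - 3*n^4 + 8*sqrt(2)*n^4 - 24*sqrt(2)*n^3 + 17*n^3 - 51*n^2 + 16*sqrt(2)*n^2 + 48*n - 12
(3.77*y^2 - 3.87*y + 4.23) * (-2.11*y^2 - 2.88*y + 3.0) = -7.9547*y^4 - 2.6919*y^3 + 13.5303*y^2 - 23.7924*y + 12.69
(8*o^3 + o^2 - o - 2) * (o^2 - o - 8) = 8*o^5 - 7*o^4 - 66*o^3 - 9*o^2 + 10*o + 16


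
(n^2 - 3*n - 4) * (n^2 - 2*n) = n^4 - 5*n^3 + 2*n^2 + 8*n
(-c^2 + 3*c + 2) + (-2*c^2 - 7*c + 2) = -3*c^2 - 4*c + 4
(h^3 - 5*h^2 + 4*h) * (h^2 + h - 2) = h^5 - 4*h^4 - 3*h^3 + 14*h^2 - 8*h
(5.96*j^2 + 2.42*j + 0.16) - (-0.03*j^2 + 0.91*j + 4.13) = 5.99*j^2 + 1.51*j - 3.97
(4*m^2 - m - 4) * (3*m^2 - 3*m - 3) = 12*m^4 - 15*m^3 - 21*m^2 + 15*m + 12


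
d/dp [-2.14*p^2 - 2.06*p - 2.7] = -4.28*p - 2.06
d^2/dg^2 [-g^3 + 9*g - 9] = -6*g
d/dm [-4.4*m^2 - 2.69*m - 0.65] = -8.8*m - 2.69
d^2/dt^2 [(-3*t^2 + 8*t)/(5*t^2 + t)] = 430/(125*t^3 + 75*t^2 + 15*t + 1)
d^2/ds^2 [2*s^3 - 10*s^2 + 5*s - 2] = 12*s - 20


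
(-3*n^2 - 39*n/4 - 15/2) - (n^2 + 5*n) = -4*n^2 - 59*n/4 - 15/2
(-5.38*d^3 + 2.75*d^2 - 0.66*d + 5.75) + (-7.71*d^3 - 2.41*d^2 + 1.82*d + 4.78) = -13.09*d^3 + 0.34*d^2 + 1.16*d + 10.53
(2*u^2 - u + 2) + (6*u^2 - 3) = 8*u^2 - u - 1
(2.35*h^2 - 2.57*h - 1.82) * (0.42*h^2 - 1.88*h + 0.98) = 0.987*h^4 - 5.4974*h^3 + 6.3702*h^2 + 0.903*h - 1.7836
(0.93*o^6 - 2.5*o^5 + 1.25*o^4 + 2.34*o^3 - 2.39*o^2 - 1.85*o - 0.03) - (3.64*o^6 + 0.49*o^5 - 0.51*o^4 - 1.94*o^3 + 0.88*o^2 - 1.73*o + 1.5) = -2.71*o^6 - 2.99*o^5 + 1.76*o^4 + 4.28*o^3 - 3.27*o^2 - 0.12*o - 1.53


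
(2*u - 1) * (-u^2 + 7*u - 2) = -2*u^3 + 15*u^2 - 11*u + 2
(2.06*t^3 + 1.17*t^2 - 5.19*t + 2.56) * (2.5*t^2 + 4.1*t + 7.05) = 5.15*t^5 + 11.371*t^4 + 6.345*t^3 - 6.6305*t^2 - 26.0935*t + 18.048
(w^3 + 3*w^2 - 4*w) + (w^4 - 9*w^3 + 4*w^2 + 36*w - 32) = w^4 - 8*w^3 + 7*w^2 + 32*w - 32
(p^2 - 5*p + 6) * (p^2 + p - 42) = p^4 - 4*p^3 - 41*p^2 + 216*p - 252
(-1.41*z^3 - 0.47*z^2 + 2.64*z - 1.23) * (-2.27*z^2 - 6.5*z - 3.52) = 3.2007*z^5 + 10.2319*z^4 + 2.0254*z^3 - 12.7135*z^2 - 1.2978*z + 4.3296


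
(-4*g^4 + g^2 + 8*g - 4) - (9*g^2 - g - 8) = -4*g^4 - 8*g^2 + 9*g + 4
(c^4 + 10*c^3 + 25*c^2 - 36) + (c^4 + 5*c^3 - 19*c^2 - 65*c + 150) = 2*c^4 + 15*c^3 + 6*c^2 - 65*c + 114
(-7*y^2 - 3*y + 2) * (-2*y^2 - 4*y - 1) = 14*y^4 + 34*y^3 + 15*y^2 - 5*y - 2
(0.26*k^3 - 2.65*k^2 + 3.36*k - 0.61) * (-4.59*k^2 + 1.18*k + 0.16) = -1.1934*k^5 + 12.4703*k^4 - 18.5078*k^3 + 6.3407*k^2 - 0.1822*k - 0.0976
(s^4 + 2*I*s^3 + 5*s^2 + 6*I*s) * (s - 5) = s^5 - 5*s^4 + 2*I*s^4 + 5*s^3 - 10*I*s^3 - 25*s^2 + 6*I*s^2 - 30*I*s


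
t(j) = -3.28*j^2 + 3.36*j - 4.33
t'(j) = 3.36 - 6.56*j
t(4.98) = -68.94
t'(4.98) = -29.31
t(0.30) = -3.62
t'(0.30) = 1.39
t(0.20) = -3.79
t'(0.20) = 2.05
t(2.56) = -17.22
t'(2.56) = -13.43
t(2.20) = -12.81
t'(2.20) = -11.07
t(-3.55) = -57.59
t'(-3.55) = 26.65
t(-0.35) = -5.91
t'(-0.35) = 5.66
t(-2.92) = -42.11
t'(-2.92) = 22.52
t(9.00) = -239.77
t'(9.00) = -55.68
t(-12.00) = -516.97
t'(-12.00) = 82.08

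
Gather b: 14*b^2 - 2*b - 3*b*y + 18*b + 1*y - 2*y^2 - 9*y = 14*b^2 + b*(16 - 3*y) - 2*y^2 - 8*y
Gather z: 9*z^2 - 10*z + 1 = 9*z^2 - 10*z + 1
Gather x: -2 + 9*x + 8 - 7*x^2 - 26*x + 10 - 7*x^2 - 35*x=-14*x^2 - 52*x + 16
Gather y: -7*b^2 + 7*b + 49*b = -7*b^2 + 56*b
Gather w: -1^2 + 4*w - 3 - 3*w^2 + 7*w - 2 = -3*w^2 + 11*w - 6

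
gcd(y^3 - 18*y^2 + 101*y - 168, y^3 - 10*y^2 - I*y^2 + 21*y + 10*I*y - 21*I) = y^2 - 10*y + 21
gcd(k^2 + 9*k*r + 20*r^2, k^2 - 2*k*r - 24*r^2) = k + 4*r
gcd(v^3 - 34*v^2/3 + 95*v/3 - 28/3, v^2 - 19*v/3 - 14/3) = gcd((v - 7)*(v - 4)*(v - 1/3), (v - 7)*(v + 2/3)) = v - 7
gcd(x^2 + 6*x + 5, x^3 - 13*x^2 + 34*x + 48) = x + 1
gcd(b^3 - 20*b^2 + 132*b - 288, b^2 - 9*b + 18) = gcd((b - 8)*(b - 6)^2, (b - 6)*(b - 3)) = b - 6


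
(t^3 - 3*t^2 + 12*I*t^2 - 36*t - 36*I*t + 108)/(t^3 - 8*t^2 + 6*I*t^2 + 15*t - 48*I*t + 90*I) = (t + 6*I)/(t - 5)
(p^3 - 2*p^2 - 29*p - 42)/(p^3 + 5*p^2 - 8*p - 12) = (p^3 - 2*p^2 - 29*p - 42)/(p^3 + 5*p^2 - 8*p - 12)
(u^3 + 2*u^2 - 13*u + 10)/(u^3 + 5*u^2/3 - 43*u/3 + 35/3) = 3*(u - 2)/(3*u - 7)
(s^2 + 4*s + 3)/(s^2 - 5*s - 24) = (s + 1)/(s - 8)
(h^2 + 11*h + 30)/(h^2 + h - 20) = (h + 6)/(h - 4)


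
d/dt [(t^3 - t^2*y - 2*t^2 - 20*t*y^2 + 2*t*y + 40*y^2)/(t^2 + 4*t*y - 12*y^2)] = (t^4 + 8*t^3*y - 20*t^2*y^2 - 10*t^2*y + 24*t*y^3 - 32*t*y^2 + 240*y^4 - 184*y^3)/(t^4 + 8*t^3*y - 8*t^2*y^2 - 96*t*y^3 + 144*y^4)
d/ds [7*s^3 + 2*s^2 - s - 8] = 21*s^2 + 4*s - 1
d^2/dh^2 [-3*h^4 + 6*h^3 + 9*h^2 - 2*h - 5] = -36*h^2 + 36*h + 18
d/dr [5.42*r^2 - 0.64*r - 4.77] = 10.84*r - 0.64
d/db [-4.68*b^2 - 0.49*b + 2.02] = -9.36*b - 0.49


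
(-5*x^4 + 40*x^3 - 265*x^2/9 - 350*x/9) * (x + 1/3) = -5*x^5 + 115*x^4/3 - 145*x^3/9 - 1315*x^2/27 - 350*x/27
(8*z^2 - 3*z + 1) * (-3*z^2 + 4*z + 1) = -24*z^4 + 41*z^3 - 7*z^2 + z + 1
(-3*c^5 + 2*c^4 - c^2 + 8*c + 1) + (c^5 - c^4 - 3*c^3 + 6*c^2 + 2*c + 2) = -2*c^5 + c^4 - 3*c^3 + 5*c^2 + 10*c + 3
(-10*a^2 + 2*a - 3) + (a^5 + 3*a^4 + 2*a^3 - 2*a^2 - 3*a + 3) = a^5 + 3*a^4 + 2*a^3 - 12*a^2 - a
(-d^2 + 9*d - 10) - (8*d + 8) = -d^2 + d - 18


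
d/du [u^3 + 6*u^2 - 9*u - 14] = 3*u^2 + 12*u - 9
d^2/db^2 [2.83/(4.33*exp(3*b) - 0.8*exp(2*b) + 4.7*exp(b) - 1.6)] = ((-110.2851*exp(2*b) + 9.056*exp(b) - 13.301)*(4.33*exp(3*b) - 0.8*exp(2*b) + 4.7*exp(b) - 1.6) + 2.83*(12.99*exp(2*b) - 1.6*exp(b) + 4.7)*(25.98*exp(2*b) - 3.2*exp(b) + 9.4)*exp(b))*exp(b)/(4.33*exp(3*b) - 0.8*exp(2*b) + 4.7*exp(b) - 1.6)^3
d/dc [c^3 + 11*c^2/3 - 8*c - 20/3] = 3*c^2 + 22*c/3 - 8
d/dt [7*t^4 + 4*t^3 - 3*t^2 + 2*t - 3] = 28*t^3 + 12*t^2 - 6*t + 2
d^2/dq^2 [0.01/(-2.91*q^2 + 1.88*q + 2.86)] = (-0.169362*q^2 + 0.109416*q + 0.01*(5.82*q - 1.88)*(11.64*q - 3.76) + 0.166452)/(-2.91*q^2 + 1.88*q + 2.86)^3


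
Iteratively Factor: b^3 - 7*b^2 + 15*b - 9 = (b - 1)*(b^2 - 6*b + 9) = (b - 3)*(b - 1)*(b - 3)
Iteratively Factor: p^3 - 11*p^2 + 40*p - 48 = (p - 4)*(p^2 - 7*p + 12) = (p - 4)^2*(p - 3)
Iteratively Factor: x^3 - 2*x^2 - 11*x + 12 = (x + 3)*(x^2 - 5*x + 4) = (x - 4)*(x + 3)*(x - 1)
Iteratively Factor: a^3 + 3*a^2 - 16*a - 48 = (a + 3)*(a^2 - 16) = (a - 4)*(a + 3)*(a + 4)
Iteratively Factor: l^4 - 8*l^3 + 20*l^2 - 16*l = (l - 2)*(l^3 - 6*l^2 + 8*l) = l*(l - 2)*(l^2 - 6*l + 8) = l*(l - 2)^2*(l - 4)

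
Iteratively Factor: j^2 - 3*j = (j - 3)*(j)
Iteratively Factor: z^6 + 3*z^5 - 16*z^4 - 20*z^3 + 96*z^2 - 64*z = (z - 1)*(z^5 + 4*z^4 - 12*z^3 - 32*z^2 + 64*z) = (z - 2)*(z - 1)*(z^4 + 6*z^3 - 32*z) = (z - 2)*(z - 1)*(z + 4)*(z^3 + 2*z^2 - 8*z) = z*(z - 2)*(z - 1)*(z + 4)*(z^2 + 2*z - 8) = z*(z - 2)^2*(z - 1)*(z + 4)*(z + 4)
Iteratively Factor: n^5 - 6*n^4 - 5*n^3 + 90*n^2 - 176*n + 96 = (n - 2)*(n^4 - 4*n^3 - 13*n^2 + 64*n - 48) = (n - 2)*(n - 1)*(n^3 - 3*n^2 - 16*n + 48) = (n - 3)*(n - 2)*(n - 1)*(n^2 - 16) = (n - 3)*(n - 2)*(n - 1)*(n + 4)*(n - 4)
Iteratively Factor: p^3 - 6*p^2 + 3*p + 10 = (p + 1)*(p^2 - 7*p + 10) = (p - 5)*(p + 1)*(p - 2)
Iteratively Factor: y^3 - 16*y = (y)*(y^2 - 16) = y*(y - 4)*(y + 4)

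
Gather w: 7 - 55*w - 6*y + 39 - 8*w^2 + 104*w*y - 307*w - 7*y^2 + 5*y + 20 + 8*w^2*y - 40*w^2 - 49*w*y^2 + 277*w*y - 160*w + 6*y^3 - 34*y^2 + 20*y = w^2*(8*y - 48) + w*(-49*y^2 + 381*y - 522) + 6*y^3 - 41*y^2 + 19*y + 66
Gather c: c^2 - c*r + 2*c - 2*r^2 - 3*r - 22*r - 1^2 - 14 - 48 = c^2 + c*(2 - r) - 2*r^2 - 25*r - 63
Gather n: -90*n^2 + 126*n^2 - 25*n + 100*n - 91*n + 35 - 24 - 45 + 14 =36*n^2 - 16*n - 20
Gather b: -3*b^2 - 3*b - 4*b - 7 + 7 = -3*b^2 - 7*b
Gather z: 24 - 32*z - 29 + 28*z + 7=2 - 4*z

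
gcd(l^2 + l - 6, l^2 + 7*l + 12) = l + 3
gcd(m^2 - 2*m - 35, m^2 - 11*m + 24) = 1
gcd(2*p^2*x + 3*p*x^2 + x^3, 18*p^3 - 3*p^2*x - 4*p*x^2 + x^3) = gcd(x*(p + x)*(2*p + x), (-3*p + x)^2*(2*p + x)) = 2*p + x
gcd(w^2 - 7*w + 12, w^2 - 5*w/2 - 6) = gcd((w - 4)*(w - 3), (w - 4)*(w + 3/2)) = w - 4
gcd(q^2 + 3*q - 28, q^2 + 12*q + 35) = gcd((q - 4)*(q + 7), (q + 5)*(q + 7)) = q + 7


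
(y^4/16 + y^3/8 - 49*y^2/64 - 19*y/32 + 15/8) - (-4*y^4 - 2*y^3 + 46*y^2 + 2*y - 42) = 65*y^4/16 + 17*y^3/8 - 2993*y^2/64 - 83*y/32 + 351/8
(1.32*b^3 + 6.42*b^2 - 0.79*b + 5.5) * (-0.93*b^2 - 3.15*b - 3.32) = -1.2276*b^5 - 10.1286*b^4 - 23.8707*b^3 - 23.9409*b^2 - 14.7022*b - 18.26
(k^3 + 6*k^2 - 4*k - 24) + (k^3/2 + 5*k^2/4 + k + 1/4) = 3*k^3/2 + 29*k^2/4 - 3*k - 95/4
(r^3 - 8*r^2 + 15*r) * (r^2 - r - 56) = r^5 - 9*r^4 - 33*r^3 + 433*r^2 - 840*r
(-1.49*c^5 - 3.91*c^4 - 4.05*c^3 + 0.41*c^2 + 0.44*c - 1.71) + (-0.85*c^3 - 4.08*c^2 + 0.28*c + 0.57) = -1.49*c^5 - 3.91*c^4 - 4.9*c^3 - 3.67*c^2 + 0.72*c - 1.14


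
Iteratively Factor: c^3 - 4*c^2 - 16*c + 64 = (c - 4)*(c^2 - 16) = (c - 4)^2*(c + 4)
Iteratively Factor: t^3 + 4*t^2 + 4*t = (t)*(t^2 + 4*t + 4) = t*(t + 2)*(t + 2)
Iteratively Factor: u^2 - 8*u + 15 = (u - 3)*(u - 5)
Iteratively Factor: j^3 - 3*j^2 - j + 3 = (j - 1)*(j^2 - 2*j - 3) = (j - 1)*(j + 1)*(j - 3)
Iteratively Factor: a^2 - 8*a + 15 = (a - 5)*(a - 3)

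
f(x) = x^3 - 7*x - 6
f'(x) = 3*x^2 - 7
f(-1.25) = 0.80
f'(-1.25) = -2.31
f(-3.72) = -31.44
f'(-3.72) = 34.52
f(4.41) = 48.90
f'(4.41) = 51.34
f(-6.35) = -217.60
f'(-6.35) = 113.97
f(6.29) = 198.83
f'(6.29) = 111.69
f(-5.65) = -146.81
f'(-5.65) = 88.77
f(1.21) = -12.70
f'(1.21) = -2.61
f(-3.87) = -36.87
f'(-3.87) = 37.93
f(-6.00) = -180.00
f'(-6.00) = 101.00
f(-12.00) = -1650.00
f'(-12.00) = 425.00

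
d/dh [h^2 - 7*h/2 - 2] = 2*h - 7/2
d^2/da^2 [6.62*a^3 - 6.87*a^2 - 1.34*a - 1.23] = 39.72*a - 13.74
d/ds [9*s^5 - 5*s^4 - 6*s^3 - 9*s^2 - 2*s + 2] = 45*s^4 - 20*s^3 - 18*s^2 - 18*s - 2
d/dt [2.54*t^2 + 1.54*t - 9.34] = 5.08*t + 1.54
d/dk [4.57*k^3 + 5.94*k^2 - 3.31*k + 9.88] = 13.71*k^2 + 11.88*k - 3.31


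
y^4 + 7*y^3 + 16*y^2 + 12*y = y*(y + 2)^2*(y + 3)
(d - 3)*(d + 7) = d^2 + 4*d - 21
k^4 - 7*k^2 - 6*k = k*(k - 3)*(k + 1)*(k + 2)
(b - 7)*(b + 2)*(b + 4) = b^3 - b^2 - 34*b - 56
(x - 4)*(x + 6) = x^2 + 2*x - 24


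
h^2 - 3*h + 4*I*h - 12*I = (h - 3)*(h + 4*I)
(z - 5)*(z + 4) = z^2 - z - 20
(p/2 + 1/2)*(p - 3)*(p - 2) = p^3/2 - 2*p^2 + p/2 + 3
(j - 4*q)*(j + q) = j^2 - 3*j*q - 4*q^2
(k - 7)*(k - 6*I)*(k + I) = k^3 - 7*k^2 - 5*I*k^2 + 6*k + 35*I*k - 42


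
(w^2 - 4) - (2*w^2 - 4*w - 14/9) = -w^2 + 4*w - 22/9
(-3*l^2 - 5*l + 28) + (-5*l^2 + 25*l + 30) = -8*l^2 + 20*l + 58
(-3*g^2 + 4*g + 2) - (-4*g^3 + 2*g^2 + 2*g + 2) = 4*g^3 - 5*g^2 + 2*g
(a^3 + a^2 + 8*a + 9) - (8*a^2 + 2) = a^3 - 7*a^2 + 8*a + 7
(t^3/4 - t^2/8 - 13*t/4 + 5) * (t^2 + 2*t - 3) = t^5/4 + 3*t^4/8 - 17*t^3/4 - 9*t^2/8 + 79*t/4 - 15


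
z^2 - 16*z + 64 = (z - 8)^2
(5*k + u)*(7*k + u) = 35*k^2 + 12*k*u + u^2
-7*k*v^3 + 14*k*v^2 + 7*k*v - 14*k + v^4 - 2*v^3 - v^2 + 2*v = (-7*k + v)*(v - 2)*(v - 1)*(v + 1)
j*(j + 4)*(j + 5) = j^3 + 9*j^2 + 20*j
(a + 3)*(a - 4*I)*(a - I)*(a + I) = a^4 + 3*a^3 - 4*I*a^3 + a^2 - 12*I*a^2 + 3*a - 4*I*a - 12*I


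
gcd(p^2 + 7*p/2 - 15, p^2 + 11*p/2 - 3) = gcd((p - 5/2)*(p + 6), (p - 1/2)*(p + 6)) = p + 6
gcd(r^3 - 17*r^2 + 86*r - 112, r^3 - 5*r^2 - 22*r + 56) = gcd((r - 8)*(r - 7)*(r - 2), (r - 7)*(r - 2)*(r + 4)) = r^2 - 9*r + 14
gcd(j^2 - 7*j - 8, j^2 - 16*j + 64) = j - 8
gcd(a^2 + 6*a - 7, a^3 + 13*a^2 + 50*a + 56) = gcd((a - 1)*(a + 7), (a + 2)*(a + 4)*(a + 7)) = a + 7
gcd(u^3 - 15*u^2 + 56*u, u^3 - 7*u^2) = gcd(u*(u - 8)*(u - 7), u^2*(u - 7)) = u^2 - 7*u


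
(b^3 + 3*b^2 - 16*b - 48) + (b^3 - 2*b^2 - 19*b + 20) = 2*b^3 + b^2 - 35*b - 28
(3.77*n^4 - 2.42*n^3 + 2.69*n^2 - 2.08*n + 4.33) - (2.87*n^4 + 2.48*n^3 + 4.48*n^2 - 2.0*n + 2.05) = 0.9*n^4 - 4.9*n^3 - 1.79*n^2 - 0.0800000000000001*n + 2.28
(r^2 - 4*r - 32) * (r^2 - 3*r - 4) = r^4 - 7*r^3 - 24*r^2 + 112*r + 128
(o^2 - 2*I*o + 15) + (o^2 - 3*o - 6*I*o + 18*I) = 2*o^2 - 3*o - 8*I*o + 15 + 18*I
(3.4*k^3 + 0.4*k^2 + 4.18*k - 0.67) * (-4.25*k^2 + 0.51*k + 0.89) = -14.45*k^5 + 0.0339999999999998*k^4 - 14.535*k^3 + 5.3353*k^2 + 3.3785*k - 0.5963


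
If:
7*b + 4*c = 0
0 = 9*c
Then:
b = 0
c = 0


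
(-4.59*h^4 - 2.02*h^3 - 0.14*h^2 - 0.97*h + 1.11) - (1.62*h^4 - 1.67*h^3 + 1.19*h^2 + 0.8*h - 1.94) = -6.21*h^4 - 0.35*h^3 - 1.33*h^2 - 1.77*h + 3.05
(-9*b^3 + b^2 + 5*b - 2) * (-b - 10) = 9*b^4 + 89*b^3 - 15*b^2 - 48*b + 20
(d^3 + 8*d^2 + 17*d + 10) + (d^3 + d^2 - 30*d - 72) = 2*d^3 + 9*d^2 - 13*d - 62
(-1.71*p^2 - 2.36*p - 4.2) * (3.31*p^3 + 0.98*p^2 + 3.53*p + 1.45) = -5.6601*p^5 - 9.4874*p^4 - 22.2511*p^3 - 14.9263*p^2 - 18.248*p - 6.09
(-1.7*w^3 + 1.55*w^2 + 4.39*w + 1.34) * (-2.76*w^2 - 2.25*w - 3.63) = 4.692*w^5 - 0.453*w^4 - 9.4329*w^3 - 19.2024*w^2 - 18.9507*w - 4.8642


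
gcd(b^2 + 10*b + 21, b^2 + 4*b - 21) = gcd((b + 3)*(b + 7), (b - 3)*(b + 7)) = b + 7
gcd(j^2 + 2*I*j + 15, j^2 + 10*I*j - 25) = j + 5*I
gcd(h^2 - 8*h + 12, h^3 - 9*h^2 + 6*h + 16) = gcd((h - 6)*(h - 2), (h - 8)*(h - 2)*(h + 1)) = h - 2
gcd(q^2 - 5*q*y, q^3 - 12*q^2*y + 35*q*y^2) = -q^2 + 5*q*y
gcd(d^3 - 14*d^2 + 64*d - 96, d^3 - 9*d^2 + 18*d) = d - 6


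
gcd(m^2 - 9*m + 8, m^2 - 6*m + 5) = m - 1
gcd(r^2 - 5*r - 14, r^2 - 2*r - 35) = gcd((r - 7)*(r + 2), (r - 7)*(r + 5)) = r - 7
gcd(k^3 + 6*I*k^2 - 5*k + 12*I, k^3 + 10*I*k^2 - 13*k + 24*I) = k^2 + 2*I*k + 3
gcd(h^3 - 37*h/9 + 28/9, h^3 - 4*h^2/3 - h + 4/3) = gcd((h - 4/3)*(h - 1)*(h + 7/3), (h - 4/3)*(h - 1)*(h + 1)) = h^2 - 7*h/3 + 4/3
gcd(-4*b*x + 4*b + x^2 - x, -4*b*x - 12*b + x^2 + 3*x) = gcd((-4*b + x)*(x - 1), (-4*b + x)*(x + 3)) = -4*b + x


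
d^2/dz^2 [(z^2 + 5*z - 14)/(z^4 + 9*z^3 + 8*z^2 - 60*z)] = 2*(3*z^5 + 75*z^4 + 707*z^3 + 3171*z^2 + 6930*z + 6300)/(z^3*(z^6 + 33*z^5 + 453*z^4 + 3311*z^3 + 13590*z^2 + 29700*z + 27000))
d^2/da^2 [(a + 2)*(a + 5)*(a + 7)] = 6*a + 28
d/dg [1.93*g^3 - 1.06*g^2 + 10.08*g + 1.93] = 5.79*g^2 - 2.12*g + 10.08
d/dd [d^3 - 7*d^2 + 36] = d*(3*d - 14)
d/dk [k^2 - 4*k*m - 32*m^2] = 2*k - 4*m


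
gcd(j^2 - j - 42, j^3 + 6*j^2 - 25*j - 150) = j + 6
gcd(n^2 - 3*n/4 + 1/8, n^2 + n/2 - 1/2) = n - 1/2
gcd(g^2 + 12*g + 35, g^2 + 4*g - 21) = g + 7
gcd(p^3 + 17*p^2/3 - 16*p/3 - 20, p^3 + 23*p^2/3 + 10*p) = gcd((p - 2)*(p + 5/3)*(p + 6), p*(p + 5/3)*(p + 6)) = p^2 + 23*p/3 + 10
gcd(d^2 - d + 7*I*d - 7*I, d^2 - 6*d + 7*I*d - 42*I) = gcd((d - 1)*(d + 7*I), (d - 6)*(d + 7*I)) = d + 7*I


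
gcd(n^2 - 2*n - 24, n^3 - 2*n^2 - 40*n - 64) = n + 4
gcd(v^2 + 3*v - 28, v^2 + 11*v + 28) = v + 7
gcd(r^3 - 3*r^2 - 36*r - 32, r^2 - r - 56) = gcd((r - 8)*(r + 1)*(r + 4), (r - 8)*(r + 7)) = r - 8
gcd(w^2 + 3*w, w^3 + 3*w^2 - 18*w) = w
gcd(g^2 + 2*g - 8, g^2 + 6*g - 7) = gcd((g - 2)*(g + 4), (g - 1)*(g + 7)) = 1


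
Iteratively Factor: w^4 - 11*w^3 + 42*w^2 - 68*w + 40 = (w - 2)*(w^3 - 9*w^2 + 24*w - 20) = (w - 2)^2*(w^2 - 7*w + 10) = (w - 2)^3*(w - 5)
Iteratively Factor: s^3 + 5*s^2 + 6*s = (s + 2)*(s^2 + 3*s) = (s + 2)*(s + 3)*(s)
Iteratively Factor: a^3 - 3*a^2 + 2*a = (a - 1)*(a^2 - 2*a) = (a - 2)*(a - 1)*(a)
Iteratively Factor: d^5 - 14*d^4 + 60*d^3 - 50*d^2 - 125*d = (d - 5)*(d^4 - 9*d^3 + 15*d^2 + 25*d) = (d - 5)^2*(d^3 - 4*d^2 - 5*d) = (d - 5)^3*(d^2 + d) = d*(d - 5)^3*(d + 1)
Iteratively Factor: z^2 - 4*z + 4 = (z - 2)*(z - 2)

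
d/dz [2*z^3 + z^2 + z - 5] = 6*z^2 + 2*z + 1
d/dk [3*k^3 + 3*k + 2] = 9*k^2 + 3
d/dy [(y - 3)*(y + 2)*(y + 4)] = 3*y^2 + 6*y - 10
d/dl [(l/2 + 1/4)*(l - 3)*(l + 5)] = 3*l^2/2 + 5*l/2 - 7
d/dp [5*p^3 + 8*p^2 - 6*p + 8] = 15*p^2 + 16*p - 6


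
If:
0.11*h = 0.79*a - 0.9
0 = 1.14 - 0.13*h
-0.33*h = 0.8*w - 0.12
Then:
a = 2.36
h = 8.77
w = -3.47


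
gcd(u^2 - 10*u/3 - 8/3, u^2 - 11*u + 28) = u - 4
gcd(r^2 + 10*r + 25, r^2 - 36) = 1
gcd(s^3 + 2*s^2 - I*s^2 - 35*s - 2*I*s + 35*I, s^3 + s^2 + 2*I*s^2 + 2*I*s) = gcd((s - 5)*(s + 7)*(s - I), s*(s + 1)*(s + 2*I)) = 1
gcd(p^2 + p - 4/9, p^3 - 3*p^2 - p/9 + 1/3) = p - 1/3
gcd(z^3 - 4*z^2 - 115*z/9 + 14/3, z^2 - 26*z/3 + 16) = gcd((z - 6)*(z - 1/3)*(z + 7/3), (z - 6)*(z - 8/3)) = z - 6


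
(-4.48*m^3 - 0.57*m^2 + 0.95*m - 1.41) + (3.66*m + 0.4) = -4.48*m^3 - 0.57*m^2 + 4.61*m - 1.01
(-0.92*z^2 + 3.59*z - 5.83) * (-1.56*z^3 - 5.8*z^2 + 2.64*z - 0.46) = 1.4352*z^5 - 0.264399999999999*z^4 - 14.156*z^3 + 43.7148*z^2 - 17.0426*z + 2.6818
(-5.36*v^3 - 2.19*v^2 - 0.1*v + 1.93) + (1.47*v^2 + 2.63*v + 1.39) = -5.36*v^3 - 0.72*v^2 + 2.53*v + 3.32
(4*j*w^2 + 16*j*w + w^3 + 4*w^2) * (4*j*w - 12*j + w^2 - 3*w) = 16*j^2*w^3 + 16*j^2*w^2 - 192*j^2*w + 8*j*w^4 + 8*j*w^3 - 96*j*w^2 + w^5 + w^4 - 12*w^3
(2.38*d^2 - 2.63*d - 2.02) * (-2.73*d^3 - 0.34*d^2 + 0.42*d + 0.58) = -6.4974*d^5 + 6.3707*d^4 + 7.4084*d^3 + 0.9626*d^2 - 2.3738*d - 1.1716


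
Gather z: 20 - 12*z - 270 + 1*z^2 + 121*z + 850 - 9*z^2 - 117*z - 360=-8*z^2 - 8*z + 240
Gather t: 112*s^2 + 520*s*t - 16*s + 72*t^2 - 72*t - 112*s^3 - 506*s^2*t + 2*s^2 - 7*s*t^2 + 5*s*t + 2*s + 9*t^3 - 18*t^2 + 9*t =-112*s^3 + 114*s^2 - 14*s + 9*t^3 + t^2*(54 - 7*s) + t*(-506*s^2 + 525*s - 63)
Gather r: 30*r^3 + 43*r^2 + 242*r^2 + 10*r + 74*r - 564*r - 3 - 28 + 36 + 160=30*r^3 + 285*r^2 - 480*r + 165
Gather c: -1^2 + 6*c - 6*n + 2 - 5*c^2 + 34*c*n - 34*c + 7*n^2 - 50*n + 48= -5*c^2 + c*(34*n - 28) + 7*n^2 - 56*n + 49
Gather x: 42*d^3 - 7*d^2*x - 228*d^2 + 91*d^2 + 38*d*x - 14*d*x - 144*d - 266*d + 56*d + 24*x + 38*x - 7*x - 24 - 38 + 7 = 42*d^3 - 137*d^2 - 354*d + x*(-7*d^2 + 24*d + 55) - 55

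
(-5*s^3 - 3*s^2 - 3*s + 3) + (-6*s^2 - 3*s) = -5*s^3 - 9*s^2 - 6*s + 3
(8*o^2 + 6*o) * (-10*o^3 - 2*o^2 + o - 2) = -80*o^5 - 76*o^4 - 4*o^3 - 10*o^2 - 12*o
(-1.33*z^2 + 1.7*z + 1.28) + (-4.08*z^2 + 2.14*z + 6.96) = -5.41*z^2 + 3.84*z + 8.24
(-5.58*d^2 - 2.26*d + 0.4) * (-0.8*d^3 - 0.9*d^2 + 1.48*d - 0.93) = 4.464*d^5 + 6.83*d^4 - 6.5444*d^3 + 1.4846*d^2 + 2.6938*d - 0.372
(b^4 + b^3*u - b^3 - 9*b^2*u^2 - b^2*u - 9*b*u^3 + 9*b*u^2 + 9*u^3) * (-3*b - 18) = -3*b^5 - 3*b^4*u - 15*b^4 + 27*b^3*u^2 - 15*b^3*u + 18*b^3 + 27*b^2*u^3 + 135*b^2*u^2 + 18*b^2*u + 135*b*u^3 - 162*b*u^2 - 162*u^3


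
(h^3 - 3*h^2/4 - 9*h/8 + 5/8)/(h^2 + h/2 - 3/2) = (8*h^3 - 6*h^2 - 9*h + 5)/(4*(2*h^2 + h - 3))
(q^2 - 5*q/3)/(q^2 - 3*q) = (q - 5/3)/(q - 3)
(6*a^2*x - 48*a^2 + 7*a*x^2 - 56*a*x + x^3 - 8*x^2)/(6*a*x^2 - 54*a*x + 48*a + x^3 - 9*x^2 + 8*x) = (a + x)/(x - 1)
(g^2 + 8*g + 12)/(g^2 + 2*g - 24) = (g + 2)/(g - 4)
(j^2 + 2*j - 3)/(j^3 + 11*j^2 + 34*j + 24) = (j^2 + 2*j - 3)/(j^3 + 11*j^2 + 34*j + 24)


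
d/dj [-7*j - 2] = -7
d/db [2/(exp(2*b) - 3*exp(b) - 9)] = (6 - 4*exp(b))*exp(b)/(-exp(2*b) + 3*exp(b) + 9)^2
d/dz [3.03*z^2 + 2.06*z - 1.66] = 6.06*z + 2.06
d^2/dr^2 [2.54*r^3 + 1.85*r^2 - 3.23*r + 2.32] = 15.24*r + 3.7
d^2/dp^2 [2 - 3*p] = 0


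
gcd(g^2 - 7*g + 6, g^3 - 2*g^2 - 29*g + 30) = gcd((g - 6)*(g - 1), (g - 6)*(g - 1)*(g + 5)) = g^2 - 7*g + 6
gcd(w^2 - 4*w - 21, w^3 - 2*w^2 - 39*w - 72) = w + 3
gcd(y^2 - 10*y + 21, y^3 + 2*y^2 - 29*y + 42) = y - 3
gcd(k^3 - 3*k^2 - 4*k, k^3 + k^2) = k^2 + k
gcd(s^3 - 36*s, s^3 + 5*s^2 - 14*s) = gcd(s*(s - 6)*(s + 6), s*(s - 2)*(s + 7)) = s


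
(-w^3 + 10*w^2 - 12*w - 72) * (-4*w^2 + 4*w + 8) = 4*w^5 - 44*w^4 + 80*w^3 + 320*w^2 - 384*w - 576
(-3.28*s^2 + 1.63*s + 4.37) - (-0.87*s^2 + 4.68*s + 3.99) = -2.41*s^2 - 3.05*s + 0.38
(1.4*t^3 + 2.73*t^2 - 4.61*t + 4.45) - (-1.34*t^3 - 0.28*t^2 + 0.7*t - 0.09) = 2.74*t^3 + 3.01*t^2 - 5.31*t + 4.54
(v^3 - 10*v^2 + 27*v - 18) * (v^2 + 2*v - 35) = v^5 - 8*v^4 - 28*v^3 + 386*v^2 - 981*v + 630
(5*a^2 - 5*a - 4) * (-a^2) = -5*a^4 + 5*a^3 + 4*a^2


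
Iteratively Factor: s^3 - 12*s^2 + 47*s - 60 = (s - 4)*(s^2 - 8*s + 15) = (s - 4)*(s - 3)*(s - 5)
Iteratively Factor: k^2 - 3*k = (k)*(k - 3)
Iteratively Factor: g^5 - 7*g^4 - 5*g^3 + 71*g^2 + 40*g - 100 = (g - 5)*(g^4 - 2*g^3 - 15*g^2 - 4*g + 20) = (g - 5)*(g + 2)*(g^3 - 4*g^2 - 7*g + 10) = (g - 5)*(g - 1)*(g + 2)*(g^2 - 3*g - 10) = (g - 5)^2*(g - 1)*(g + 2)*(g + 2)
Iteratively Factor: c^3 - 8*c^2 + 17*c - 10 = (c - 2)*(c^2 - 6*c + 5) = (c - 5)*(c - 2)*(c - 1)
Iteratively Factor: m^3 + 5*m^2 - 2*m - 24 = (m + 3)*(m^2 + 2*m - 8) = (m - 2)*(m + 3)*(m + 4)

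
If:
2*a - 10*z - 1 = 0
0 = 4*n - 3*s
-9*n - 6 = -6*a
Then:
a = 5*z + 1/2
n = 10*z/3 - 1/3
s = 40*z/9 - 4/9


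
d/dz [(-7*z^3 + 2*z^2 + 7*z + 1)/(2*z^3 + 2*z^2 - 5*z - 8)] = 3*(-6*z^4 + 14*z^3 + 46*z^2 - 12*z - 17)/(4*z^6 + 8*z^5 - 16*z^4 - 52*z^3 - 7*z^2 + 80*z + 64)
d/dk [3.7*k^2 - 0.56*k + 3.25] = 7.4*k - 0.56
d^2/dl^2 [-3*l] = 0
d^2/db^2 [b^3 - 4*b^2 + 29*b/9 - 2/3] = 6*b - 8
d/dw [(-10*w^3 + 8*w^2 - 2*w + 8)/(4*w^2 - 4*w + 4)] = (-5*w^4 + 10*w^3 - 18*w^2 + 3)/(2*(w^4 - 2*w^3 + 3*w^2 - 2*w + 1))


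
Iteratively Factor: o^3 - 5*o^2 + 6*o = (o)*(o^2 - 5*o + 6) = o*(o - 3)*(o - 2)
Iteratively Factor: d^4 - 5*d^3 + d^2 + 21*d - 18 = (d - 3)*(d^3 - 2*d^2 - 5*d + 6) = (d - 3)*(d + 2)*(d^2 - 4*d + 3) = (d - 3)*(d - 1)*(d + 2)*(d - 3)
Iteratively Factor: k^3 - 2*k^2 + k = (k - 1)*(k^2 - k) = k*(k - 1)*(k - 1)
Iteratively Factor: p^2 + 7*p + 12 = (p + 3)*(p + 4)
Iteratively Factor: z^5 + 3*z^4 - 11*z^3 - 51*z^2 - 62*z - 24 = (z + 1)*(z^4 + 2*z^3 - 13*z^2 - 38*z - 24) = (z + 1)^2*(z^3 + z^2 - 14*z - 24) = (z + 1)^2*(z + 3)*(z^2 - 2*z - 8) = (z - 4)*(z + 1)^2*(z + 3)*(z + 2)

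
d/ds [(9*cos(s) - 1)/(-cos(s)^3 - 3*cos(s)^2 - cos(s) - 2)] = (-18*cos(s)^3 - 24*cos(s)^2 + 6*cos(s) + 19)*sin(s)/(cos(s)^3 + 3*cos(s)^2 + cos(s) + 2)^2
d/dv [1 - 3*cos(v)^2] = 3*sin(2*v)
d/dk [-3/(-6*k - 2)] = -9/(2*(3*k + 1)^2)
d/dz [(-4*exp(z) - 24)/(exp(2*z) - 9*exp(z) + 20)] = 4*((exp(z) + 6)*(2*exp(z) - 9) - exp(2*z) + 9*exp(z) - 20)*exp(z)/(exp(2*z) - 9*exp(z) + 20)^2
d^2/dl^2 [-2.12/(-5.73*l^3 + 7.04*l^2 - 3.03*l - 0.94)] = ((29.8496 - 72.8856*l)*(5.73*l^3 - 7.04*l^2 + 3.03*l + 0.94) + 2.12*(17.19*l^2 - 14.08*l + 3.03)*(34.38*l^2 - 28.16*l + 6.06))/(5.73*l^3 - 7.04*l^2 + 3.03*l + 0.94)^3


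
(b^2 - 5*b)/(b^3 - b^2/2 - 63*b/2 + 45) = 2*b/(2*b^2 + 9*b - 18)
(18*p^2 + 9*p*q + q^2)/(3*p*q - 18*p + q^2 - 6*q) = (6*p + q)/(q - 6)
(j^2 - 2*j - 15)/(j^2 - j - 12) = (j - 5)/(j - 4)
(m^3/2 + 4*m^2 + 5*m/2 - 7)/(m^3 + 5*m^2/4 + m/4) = 2*(m^3 + 8*m^2 + 5*m - 14)/(m*(4*m^2 + 5*m + 1))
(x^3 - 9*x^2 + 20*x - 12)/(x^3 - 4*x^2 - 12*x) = (x^2 - 3*x + 2)/(x*(x + 2))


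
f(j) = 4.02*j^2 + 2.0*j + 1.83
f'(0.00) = 2.00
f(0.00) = 1.83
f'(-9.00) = -70.36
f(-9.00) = 309.45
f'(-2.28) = -16.33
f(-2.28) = 18.17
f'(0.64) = 7.15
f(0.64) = 4.76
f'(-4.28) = -32.41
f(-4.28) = 66.91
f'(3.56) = 30.62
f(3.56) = 59.90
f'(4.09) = 34.88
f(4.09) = 77.26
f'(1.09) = 10.76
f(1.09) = 8.79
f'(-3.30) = -24.53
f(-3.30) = 39.01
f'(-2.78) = -20.35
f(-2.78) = 27.34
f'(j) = 8.04*j + 2.0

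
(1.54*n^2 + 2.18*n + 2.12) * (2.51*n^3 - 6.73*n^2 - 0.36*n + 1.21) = 3.8654*n^5 - 4.8924*n^4 - 9.9046*n^3 - 13.189*n^2 + 1.8746*n + 2.5652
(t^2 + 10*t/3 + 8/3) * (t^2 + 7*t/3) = t^4 + 17*t^3/3 + 94*t^2/9 + 56*t/9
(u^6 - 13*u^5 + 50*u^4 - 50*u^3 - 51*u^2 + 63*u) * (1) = u^6 - 13*u^5 + 50*u^4 - 50*u^3 - 51*u^2 + 63*u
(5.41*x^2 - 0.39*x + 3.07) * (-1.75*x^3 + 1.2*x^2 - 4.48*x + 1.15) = -9.4675*x^5 + 7.1745*x^4 - 30.0773*x^3 + 11.6527*x^2 - 14.2021*x + 3.5305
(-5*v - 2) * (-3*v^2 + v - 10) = 15*v^3 + v^2 + 48*v + 20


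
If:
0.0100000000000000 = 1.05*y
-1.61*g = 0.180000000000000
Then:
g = -0.11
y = 0.01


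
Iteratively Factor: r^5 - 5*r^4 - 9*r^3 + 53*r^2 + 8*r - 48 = (r - 1)*(r^4 - 4*r^3 - 13*r^2 + 40*r + 48) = (r - 1)*(r + 1)*(r^3 - 5*r^2 - 8*r + 48) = (r - 1)*(r + 1)*(r + 3)*(r^2 - 8*r + 16) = (r - 4)*(r - 1)*(r + 1)*(r + 3)*(r - 4)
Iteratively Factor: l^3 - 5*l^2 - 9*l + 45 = (l - 3)*(l^2 - 2*l - 15) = (l - 5)*(l - 3)*(l + 3)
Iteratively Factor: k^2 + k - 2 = (k + 2)*(k - 1)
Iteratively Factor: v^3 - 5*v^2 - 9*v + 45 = (v + 3)*(v^2 - 8*v + 15) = (v - 3)*(v + 3)*(v - 5)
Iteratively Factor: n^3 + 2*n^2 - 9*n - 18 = (n - 3)*(n^2 + 5*n + 6) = (n - 3)*(n + 3)*(n + 2)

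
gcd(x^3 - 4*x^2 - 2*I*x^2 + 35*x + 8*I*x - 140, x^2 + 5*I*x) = x + 5*I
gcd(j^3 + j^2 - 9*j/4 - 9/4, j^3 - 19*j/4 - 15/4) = j^2 + 5*j/2 + 3/2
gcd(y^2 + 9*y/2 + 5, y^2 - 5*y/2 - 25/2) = y + 5/2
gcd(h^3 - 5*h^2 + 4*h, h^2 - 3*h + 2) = h - 1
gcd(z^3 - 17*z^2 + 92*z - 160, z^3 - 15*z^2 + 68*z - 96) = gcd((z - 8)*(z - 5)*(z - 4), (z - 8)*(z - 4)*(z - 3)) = z^2 - 12*z + 32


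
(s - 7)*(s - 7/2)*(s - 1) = s^3 - 23*s^2/2 + 35*s - 49/2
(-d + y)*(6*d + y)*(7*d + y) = -42*d^3 + 29*d^2*y + 12*d*y^2 + y^3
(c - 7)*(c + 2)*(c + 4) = c^3 - c^2 - 34*c - 56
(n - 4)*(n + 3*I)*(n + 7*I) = n^3 - 4*n^2 + 10*I*n^2 - 21*n - 40*I*n + 84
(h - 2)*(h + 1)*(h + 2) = h^3 + h^2 - 4*h - 4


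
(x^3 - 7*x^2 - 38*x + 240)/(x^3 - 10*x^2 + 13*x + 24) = (x^2 + x - 30)/(x^2 - 2*x - 3)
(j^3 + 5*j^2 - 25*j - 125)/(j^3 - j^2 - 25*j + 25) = (j + 5)/(j - 1)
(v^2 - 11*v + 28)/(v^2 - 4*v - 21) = (v - 4)/(v + 3)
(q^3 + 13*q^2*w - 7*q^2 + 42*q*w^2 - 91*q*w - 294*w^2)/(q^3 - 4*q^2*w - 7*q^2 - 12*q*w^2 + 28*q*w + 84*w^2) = (q^2 + 13*q*w + 42*w^2)/(q^2 - 4*q*w - 12*w^2)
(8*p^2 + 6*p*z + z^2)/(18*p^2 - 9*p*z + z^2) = (8*p^2 + 6*p*z + z^2)/(18*p^2 - 9*p*z + z^2)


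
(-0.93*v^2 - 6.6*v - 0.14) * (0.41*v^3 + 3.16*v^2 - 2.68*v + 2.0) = -0.3813*v^5 - 5.6448*v^4 - 18.421*v^3 + 15.3856*v^2 - 12.8248*v - 0.28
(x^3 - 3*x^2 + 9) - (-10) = x^3 - 3*x^2 + 19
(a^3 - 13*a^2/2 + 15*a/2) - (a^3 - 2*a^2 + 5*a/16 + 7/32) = -9*a^2/2 + 115*a/16 - 7/32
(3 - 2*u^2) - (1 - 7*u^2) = 5*u^2 + 2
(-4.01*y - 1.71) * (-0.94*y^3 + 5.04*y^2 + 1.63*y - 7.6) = 3.7694*y^4 - 18.603*y^3 - 15.1547*y^2 + 27.6887*y + 12.996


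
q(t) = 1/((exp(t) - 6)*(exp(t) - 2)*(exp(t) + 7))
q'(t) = -exp(t)/((exp(t) - 6)*(exp(t) - 2)*(exp(t) + 7)^2) - exp(t)/((exp(t) - 6)*(exp(t) - 2)^2*(exp(t) + 7)) - exp(t)/((exp(t) - 6)^2*(exp(t) - 2)*(exp(t) + 7)) = (-(exp(t) - 6)*(exp(t) - 2) - (exp(t) - 6)*(exp(t) + 7) - (exp(t) - 2)*(exp(t) + 7))*exp(t)/((exp(t) - 6)^2*(exp(t) - 2)^2*(exp(t) + 7)^2)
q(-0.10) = 0.02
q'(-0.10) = 0.02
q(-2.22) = 0.01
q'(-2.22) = 0.00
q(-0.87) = 0.02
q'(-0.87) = 0.00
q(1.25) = -0.03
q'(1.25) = 0.03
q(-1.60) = 0.01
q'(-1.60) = 0.00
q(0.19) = 0.03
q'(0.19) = 0.05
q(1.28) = -0.02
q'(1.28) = 0.03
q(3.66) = 0.00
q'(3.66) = -0.00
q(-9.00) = 0.01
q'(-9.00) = 0.00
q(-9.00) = 0.01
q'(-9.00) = 0.00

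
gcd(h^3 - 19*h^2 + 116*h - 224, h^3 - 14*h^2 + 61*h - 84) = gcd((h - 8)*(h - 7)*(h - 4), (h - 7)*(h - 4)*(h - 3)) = h^2 - 11*h + 28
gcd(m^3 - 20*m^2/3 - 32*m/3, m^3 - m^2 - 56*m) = m^2 - 8*m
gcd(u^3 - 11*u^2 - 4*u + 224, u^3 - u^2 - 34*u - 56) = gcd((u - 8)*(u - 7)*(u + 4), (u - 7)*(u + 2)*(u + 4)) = u^2 - 3*u - 28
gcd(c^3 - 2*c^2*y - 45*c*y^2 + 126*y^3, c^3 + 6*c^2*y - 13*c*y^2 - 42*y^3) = -c^2 - 4*c*y + 21*y^2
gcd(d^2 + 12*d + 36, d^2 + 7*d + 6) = d + 6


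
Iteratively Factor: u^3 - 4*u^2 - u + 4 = (u + 1)*(u^2 - 5*u + 4) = (u - 4)*(u + 1)*(u - 1)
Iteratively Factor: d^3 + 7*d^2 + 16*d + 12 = (d + 2)*(d^2 + 5*d + 6) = (d + 2)^2*(d + 3)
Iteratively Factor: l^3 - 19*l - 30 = (l - 5)*(l^2 + 5*l + 6) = (l - 5)*(l + 2)*(l + 3)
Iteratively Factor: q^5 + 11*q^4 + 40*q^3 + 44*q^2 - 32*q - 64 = (q + 4)*(q^4 + 7*q^3 + 12*q^2 - 4*q - 16) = (q + 2)*(q + 4)*(q^3 + 5*q^2 + 2*q - 8) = (q + 2)^2*(q + 4)*(q^2 + 3*q - 4) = (q - 1)*(q + 2)^2*(q + 4)*(q + 4)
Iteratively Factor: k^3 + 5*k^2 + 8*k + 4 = (k + 2)*(k^2 + 3*k + 2) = (k + 2)^2*(k + 1)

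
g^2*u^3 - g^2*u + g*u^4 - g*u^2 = u*(g + u)*(u - 1)*(g*u + g)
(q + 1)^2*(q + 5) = q^3 + 7*q^2 + 11*q + 5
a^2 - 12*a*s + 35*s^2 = (a - 7*s)*(a - 5*s)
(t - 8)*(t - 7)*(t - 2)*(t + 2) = t^4 - 15*t^3 + 52*t^2 + 60*t - 224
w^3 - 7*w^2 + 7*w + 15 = (w - 5)*(w - 3)*(w + 1)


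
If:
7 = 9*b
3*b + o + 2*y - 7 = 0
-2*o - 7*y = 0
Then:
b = 7/9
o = 98/9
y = -28/9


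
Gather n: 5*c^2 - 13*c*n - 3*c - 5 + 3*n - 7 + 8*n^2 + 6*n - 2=5*c^2 - 3*c + 8*n^2 + n*(9 - 13*c) - 14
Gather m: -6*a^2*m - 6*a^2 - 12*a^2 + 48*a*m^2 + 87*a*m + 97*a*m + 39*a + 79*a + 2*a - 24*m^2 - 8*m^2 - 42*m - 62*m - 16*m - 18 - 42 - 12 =-18*a^2 + 120*a + m^2*(48*a - 32) + m*(-6*a^2 + 184*a - 120) - 72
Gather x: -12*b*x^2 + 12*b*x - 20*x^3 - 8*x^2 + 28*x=-20*x^3 + x^2*(-12*b - 8) + x*(12*b + 28)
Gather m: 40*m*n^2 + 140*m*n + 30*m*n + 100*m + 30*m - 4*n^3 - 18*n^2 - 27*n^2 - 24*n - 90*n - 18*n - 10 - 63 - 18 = m*(40*n^2 + 170*n + 130) - 4*n^3 - 45*n^2 - 132*n - 91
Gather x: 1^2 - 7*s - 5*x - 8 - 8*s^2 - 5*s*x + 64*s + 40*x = -8*s^2 + 57*s + x*(35 - 5*s) - 7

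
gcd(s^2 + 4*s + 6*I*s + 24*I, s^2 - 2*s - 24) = s + 4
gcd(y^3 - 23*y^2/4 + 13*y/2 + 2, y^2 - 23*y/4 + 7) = y - 4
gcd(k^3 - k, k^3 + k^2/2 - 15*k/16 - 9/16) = k - 1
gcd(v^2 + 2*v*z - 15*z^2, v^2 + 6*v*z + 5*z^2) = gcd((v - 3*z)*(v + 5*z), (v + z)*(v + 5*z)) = v + 5*z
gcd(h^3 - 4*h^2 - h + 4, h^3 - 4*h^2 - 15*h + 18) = h - 1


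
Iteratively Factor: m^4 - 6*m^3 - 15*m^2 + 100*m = (m - 5)*(m^3 - m^2 - 20*m) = m*(m - 5)*(m^2 - m - 20) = m*(m - 5)^2*(m + 4)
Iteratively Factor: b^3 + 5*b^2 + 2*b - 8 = (b + 2)*(b^2 + 3*b - 4) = (b + 2)*(b + 4)*(b - 1)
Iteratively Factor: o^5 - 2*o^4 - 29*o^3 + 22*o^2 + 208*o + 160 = (o + 2)*(o^4 - 4*o^3 - 21*o^2 + 64*o + 80) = (o + 2)*(o + 4)*(o^3 - 8*o^2 + 11*o + 20) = (o - 4)*(o + 2)*(o + 4)*(o^2 - 4*o - 5) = (o - 4)*(o + 1)*(o + 2)*(o + 4)*(o - 5)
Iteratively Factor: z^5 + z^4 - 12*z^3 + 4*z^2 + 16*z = (z - 2)*(z^4 + 3*z^3 - 6*z^2 - 8*z) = z*(z - 2)*(z^3 + 3*z^2 - 6*z - 8) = z*(z - 2)^2*(z^2 + 5*z + 4) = z*(z - 2)^2*(z + 1)*(z + 4)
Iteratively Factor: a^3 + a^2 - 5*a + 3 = (a - 1)*(a^2 + 2*a - 3) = (a - 1)^2*(a + 3)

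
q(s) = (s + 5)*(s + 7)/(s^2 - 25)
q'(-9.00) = -0.06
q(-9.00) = 0.14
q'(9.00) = -0.75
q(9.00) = 4.00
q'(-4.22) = -0.14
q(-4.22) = -0.30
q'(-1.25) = -0.31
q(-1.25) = -0.92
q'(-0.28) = -0.43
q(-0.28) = -1.27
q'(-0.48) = -0.40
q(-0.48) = -1.19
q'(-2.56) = -0.21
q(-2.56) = -0.59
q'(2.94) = -2.83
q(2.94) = -4.83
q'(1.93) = -1.27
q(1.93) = -2.91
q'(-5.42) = -0.11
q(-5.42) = -0.15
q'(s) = -2*s*(s + 5)*(s + 7)/(s^2 - 25)^2 + (s + 5)/(s^2 - 25) + (s + 7)/(s^2 - 25) = -12/(s^2 - 10*s + 25)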